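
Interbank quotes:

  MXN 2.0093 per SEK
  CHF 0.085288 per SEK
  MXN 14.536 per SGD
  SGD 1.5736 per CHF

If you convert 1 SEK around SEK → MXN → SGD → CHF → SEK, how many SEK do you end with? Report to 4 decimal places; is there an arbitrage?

Around SEK → MXN → SGD → CHF → SEK: 1 × 2.0093 ÷ 14.536 ÷ 1.5736 ÷ 0.085288 = 1.029953
Product > 1; profitable direction is SEK → MXN → SGD → CHF → SEK.

1.0300 (arbitrage exists)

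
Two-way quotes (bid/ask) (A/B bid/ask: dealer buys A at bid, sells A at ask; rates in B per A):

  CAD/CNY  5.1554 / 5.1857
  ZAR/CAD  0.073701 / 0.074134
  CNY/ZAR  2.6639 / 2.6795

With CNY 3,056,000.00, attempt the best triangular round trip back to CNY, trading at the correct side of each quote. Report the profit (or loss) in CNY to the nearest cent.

Best loop CNY → ZAR → CAD → CNY:
CNY 3,056,000.00 × 2.6639 (sell CNY at bid) = ZAR 8,140,878.40
ZAR 8,140,878.40 × 0.073701 (sell ZAR at bid) = CAD 599,990.88
CAD 599,990.88 × 5.1554 (sell CAD at bid) = CNY 3,093,192.98

Net profit: CNY 37,192.98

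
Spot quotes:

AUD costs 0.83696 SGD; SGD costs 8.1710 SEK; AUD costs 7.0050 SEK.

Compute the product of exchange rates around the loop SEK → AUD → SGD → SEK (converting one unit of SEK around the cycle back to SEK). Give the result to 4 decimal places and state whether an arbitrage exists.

0.9763 (arbitrage exists)

Around SEK → AUD → SGD → SEK: 1 ÷ 7.0050 × 0.83696 × 8.1710 = 0.976274
Product < 1; profitable direction is SEK → SGD → AUD → SEK.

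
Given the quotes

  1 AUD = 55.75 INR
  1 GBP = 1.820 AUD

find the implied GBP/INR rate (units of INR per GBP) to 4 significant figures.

1 GBP × 1.820 = 1.82 AUD
1.82 AUD × 55.75 = 101.465 INR

GBP/INR = 101.5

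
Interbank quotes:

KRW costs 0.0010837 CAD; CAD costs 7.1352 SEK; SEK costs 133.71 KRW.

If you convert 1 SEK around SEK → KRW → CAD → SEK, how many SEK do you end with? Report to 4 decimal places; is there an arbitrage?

1.0339 (arbitrage exists)

Around SEK → KRW → CAD → SEK: 1 × 133.71 × 0.0010837 × 7.1352 = 1.033901
Product > 1; profitable direction is SEK → KRW → CAD → SEK.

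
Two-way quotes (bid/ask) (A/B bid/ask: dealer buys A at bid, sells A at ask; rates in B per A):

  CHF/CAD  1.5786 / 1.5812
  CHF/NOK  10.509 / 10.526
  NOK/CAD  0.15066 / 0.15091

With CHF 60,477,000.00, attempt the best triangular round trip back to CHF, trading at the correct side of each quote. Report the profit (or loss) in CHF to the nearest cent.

Best loop CHF → NOK → CAD → CHF:
CHF 60,477,000.00 × 10.509 (sell CHF at bid) = NOK 635,552,793.00
NOK 635,552,793.00 × 0.15066 (sell NOK at bid) = CAD 95,752,383.79
CAD 95,752,383.79 ÷ 1.5812 (buy CHF at ask) = CHF 60,556,782.06

Net profit: CHF 79,782.06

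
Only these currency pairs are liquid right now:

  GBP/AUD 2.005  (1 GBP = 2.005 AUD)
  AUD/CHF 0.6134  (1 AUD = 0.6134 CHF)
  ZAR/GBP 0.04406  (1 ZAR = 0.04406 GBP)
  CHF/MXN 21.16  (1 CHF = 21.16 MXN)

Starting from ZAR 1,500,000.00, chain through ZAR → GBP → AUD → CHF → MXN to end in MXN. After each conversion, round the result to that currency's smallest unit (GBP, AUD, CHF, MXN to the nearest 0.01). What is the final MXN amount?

MXN 1,719,925.22

ZAR 1,500,000.00 × 0.04406 = GBP 66,090.00
GBP 66,090.00 × 2.005 = AUD 132,510.45
AUD 132,510.45 × 0.6134 = CHF 81,281.91
CHF 81,281.91 × 21.16 = MXN 1,719,925.22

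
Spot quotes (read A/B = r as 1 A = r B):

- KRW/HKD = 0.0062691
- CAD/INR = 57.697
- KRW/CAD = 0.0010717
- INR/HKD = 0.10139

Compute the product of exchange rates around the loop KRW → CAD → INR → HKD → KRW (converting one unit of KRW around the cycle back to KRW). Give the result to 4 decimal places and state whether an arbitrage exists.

Around KRW → CAD → INR → HKD → KRW: 1 × 0.0010717 × 57.697 × 0.10139 ÷ 0.0062691 = 1.000038
Product ≈ 1 (deviation 0.004%, within rounding noise).

1.0000 (no arbitrage)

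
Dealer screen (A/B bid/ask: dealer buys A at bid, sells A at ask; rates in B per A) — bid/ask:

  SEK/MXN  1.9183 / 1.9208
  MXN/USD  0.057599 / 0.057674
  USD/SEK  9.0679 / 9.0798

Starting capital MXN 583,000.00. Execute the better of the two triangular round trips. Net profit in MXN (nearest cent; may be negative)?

Best loop MXN → USD → SEK → MXN:
MXN 583,000.00 × 0.057599 (sell MXN at bid) = USD 33,580.22
USD 33,580.22 × 9.0679 (sell USD at bid) = SEK 304,502.05
SEK 304,502.05 × 1.9183 (sell SEK at bid) = MXN 584,126.28

Net profit: MXN 1,126.28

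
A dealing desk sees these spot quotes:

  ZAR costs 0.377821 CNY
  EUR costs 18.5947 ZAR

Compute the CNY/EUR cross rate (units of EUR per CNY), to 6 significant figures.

1 CNY ÷ 0.377821 = 2.64676 ZAR
2.64676 ZAR ÷ 18.5947 = 0.142339 EUR

CNY/EUR = 0.142339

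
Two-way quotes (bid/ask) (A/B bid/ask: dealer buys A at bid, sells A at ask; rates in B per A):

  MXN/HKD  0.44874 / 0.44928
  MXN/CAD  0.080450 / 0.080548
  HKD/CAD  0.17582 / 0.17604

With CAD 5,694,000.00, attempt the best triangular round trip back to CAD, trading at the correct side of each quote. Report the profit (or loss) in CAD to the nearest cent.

Net profit: CAD 97,820.12

Best loop CAD → HKD → MXN → CAD:
CAD 5,694,000.00 ÷ 0.17604 (buy HKD at ask) = HKD 32,344,921.61
HKD 32,344,921.61 ÷ 0.44928 (buy MXN at ask) = MXN 71,992,792.04
MXN 71,992,792.04 × 0.080450 (sell MXN at bid) = CAD 5,791,820.12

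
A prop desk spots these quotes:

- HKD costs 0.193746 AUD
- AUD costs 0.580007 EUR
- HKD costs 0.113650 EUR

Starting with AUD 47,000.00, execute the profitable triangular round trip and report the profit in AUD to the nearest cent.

Profit: AUD 533.67

Profitable loop is AUD → HKD → EUR → AUD:
AUD 47,000.00 ÷ 0.193746 = HKD 242,585.65
HKD 242,585.65 × 0.113650 = EUR 27,569.86
EUR 27,569.86 ÷ 0.580007 = AUD 47,533.67
Profit = AUD 47,533.67 − AUD 47,000.00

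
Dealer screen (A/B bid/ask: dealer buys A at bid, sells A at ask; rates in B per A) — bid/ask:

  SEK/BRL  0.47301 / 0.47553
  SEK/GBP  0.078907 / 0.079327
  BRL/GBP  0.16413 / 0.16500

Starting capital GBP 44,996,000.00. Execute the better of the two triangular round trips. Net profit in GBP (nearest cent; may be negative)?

Net profit: GBP 254,936.87

Best loop GBP → BRL → SEK → GBP:
GBP 44,996,000.00 ÷ 0.16500 (buy BRL at ask) = BRL 272,703,030.30
BRL 272,703,030.30 ÷ 0.47553 (buy SEK at ask) = SEK 573,471,768.98
SEK 573,471,768.98 × 0.078907 (sell SEK at bid) = GBP 45,250,936.87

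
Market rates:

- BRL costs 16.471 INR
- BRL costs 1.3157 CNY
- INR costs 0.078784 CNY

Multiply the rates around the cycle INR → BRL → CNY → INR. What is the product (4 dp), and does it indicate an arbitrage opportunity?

Around INR → BRL → CNY → INR: 1 ÷ 16.471 × 1.3157 ÷ 0.078784 = 1.013909
Product > 1; profitable direction is INR → BRL → CNY → INR.

1.0139 (arbitrage exists)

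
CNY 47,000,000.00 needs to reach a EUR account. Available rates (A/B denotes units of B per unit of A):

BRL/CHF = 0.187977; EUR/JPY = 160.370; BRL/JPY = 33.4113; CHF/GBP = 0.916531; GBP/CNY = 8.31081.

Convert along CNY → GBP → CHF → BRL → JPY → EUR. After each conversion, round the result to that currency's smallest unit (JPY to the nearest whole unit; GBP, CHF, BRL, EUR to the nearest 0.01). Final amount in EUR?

CNY 47,000,000.00 ÷ 8.31081 = GBP 5,655,285.10
GBP 5,655,285.10 ÷ 0.916531 = CHF 6,170,315.13
CHF 6,170,315.13 ÷ 0.187977 = BRL 32,824,840.96
BRL 32,824,840.96 × 33.4113 = JPY 1,096,720,609
JPY 1,096,720,609 ÷ 160.370 = EUR 6,838,689.34

EUR 6,838,689.34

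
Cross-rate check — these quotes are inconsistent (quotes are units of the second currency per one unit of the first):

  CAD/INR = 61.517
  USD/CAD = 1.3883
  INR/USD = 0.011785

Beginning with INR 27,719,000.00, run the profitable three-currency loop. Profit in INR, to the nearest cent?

Profitable loop is INR → USD → CAD → INR:
INR 27,719,000.00 × 0.011785 = USD 326,668.42
USD 326,668.42 × 1.3883 = CAD 453,513.76
CAD 453,513.76 × 61.517 = INR 27,898,806.01
Profit = INR 27,898,806.01 − INR 27,719,000.00

Profit: INR 179,806.01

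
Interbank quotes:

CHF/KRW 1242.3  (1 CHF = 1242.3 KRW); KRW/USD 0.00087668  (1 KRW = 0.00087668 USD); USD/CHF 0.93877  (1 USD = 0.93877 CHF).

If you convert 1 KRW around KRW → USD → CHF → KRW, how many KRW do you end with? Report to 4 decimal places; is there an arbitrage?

Around KRW → USD → CHF → KRW: 1 × 0.00087668 × 0.93877 × 1242.3 = 1.022414
Product > 1; profitable direction is KRW → USD → CHF → KRW.

1.0224 (arbitrage exists)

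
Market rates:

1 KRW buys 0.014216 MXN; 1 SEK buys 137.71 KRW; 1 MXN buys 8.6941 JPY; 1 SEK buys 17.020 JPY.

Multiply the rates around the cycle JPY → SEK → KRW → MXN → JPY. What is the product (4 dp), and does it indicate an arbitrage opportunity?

1.0000 (no arbitrage)

Around JPY → SEK → KRW → MXN → JPY: 1 ÷ 17.020 × 137.71 × 0.014216 × 8.6941 = 1.000018
Product ≈ 1 (deviation 0.002%, within rounding noise).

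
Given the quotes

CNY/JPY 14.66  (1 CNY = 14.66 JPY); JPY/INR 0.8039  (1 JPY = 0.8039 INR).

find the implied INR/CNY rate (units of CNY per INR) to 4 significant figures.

INR/CNY = 0.08485

1 INR ÷ 0.8039 = 1.24394 JPY
1.24394 JPY ÷ 14.66 = 0.0848524 CNY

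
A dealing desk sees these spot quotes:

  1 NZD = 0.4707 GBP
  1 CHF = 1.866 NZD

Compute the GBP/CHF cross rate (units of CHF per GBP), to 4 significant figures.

1 GBP ÷ 0.4707 = 2.1245 NZD
2.1245 NZD ÷ 1.866 = 1.13853 CHF

GBP/CHF = 1.139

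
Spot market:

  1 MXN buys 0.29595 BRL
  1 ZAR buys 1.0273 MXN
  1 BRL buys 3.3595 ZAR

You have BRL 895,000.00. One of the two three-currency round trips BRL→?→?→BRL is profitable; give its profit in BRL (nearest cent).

Profit: BRL 19,141.26

Profitable loop is BRL → ZAR → MXN → BRL:
BRL 895,000.00 × 3.3595 = ZAR 3,006,752.50
ZAR 3,006,752.50 × 1.0273 = MXN 3,088,836.84
MXN 3,088,836.84 × 0.29595 = BRL 914,141.26
Profit = BRL 914,141.26 − BRL 895,000.00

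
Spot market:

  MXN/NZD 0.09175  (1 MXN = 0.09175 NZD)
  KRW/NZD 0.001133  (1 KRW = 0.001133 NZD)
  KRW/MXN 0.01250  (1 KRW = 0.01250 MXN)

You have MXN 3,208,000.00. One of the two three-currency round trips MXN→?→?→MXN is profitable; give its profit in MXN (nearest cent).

Profitable loop is MXN → NZD → KRW → MXN:
MXN 3,208,000.00 × 0.09175 = NZD 294,334.00
NZD 294,334.00 ÷ 0.001133 = KRW 259,782,877
KRW 259,782,877 × 0.01250 = MXN 3,247,285.97
Profit = MXN 3,247,285.97 − MXN 3,208,000.00

Profit: MXN 39,285.97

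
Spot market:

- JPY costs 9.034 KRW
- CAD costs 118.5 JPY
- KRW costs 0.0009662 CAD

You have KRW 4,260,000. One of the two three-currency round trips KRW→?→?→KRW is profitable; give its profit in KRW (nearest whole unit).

Profit: KRW 146,310

Profitable loop is KRW → CAD → JPY → KRW:
KRW 4,260,000 × 0.0009662 = CAD 4,116.01
CAD 4,116.01 × 118.5 = JPY 487,747
JPY 487,747 × 9.034 = KRW 4,406,310
Profit = KRW 4,406,310 − KRW 4,260,000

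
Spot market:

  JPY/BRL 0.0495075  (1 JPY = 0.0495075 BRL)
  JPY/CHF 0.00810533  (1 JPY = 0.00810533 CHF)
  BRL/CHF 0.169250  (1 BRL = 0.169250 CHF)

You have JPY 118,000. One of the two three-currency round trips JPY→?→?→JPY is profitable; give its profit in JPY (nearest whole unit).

Profit: JPY 3,986

Profitable loop is JPY → BRL → CHF → JPY:
JPY 118,000 × 0.0495075 = BRL 5,841.89
BRL 5,841.89 × 0.169250 = CHF 988.74
CHF 988.74 ÷ 0.00810533 = JPY 121,986
Profit = JPY 121,986 − JPY 118,000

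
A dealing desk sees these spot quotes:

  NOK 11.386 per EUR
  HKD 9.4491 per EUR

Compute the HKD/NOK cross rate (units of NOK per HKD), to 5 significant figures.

1 HKD ÷ 9.4491 = 0.10583 EUR
0.10583 EUR × 11.386 = 1.20498 NOK

HKD/NOK = 1.2050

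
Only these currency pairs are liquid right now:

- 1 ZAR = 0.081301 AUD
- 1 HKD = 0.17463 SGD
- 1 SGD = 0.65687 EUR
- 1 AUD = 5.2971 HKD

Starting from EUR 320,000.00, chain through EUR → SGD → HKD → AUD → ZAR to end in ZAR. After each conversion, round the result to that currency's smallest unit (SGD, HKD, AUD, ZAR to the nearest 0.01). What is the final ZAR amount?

ZAR 6,477,652.43

EUR 320,000.00 ÷ 0.65687 = SGD 487,158.80
SGD 487,158.80 ÷ 0.17463 = HKD 2,789,662.72
HKD 2,789,662.72 ÷ 5.2971 = AUD 526,639.62
AUD 526,639.62 ÷ 0.081301 = ZAR 6,477,652.43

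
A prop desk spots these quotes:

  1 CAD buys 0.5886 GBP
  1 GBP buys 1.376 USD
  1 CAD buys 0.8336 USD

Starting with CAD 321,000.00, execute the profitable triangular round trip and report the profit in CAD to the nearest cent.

Profit: CAD 9,387.83

Profitable loop is CAD → USD → GBP → CAD:
CAD 321,000.00 × 0.8336 = USD 267,585.60
USD 267,585.60 ÷ 1.376 = GBP 194,466.28
GBP 194,466.28 ÷ 0.5886 = CAD 330,387.83
Profit = CAD 330,387.83 − CAD 321,000.00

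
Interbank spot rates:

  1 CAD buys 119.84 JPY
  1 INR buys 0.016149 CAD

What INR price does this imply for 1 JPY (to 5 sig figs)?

1 JPY ÷ 119.84 = 0.00834446 CAD
0.00834446 CAD ÷ 0.016149 = 0.516717 INR

JPY/INR = 0.51672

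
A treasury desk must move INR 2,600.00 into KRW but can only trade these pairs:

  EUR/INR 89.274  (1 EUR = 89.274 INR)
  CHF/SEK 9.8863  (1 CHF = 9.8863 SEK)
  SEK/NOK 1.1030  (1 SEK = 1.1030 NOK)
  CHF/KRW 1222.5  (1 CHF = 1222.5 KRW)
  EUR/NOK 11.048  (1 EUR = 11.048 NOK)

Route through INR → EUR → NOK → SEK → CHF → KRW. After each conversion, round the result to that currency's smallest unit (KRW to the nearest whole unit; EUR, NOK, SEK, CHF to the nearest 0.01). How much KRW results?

KRW 36,064

INR 2,600.00 ÷ 89.274 = EUR 29.12
EUR 29.12 × 11.048 = NOK 321.72
NOK 321.72 ÷ 1.1030 = SEK 291.68
SEK 291.68 ÷ 9.8863 = CHF 29.50
CHF 29.50 × 1222.5 = KRW 36,064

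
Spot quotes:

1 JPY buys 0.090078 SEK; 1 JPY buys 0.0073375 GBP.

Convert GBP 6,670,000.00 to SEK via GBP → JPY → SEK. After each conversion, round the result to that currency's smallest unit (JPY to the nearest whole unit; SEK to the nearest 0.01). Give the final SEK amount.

SEK 81,883,510.75

GBP 6,670,000.00 ÷ 0.0073375 = JPY 909,028,961
JPY 909,028,961 × 0.090078 = SEK 81,883,510.75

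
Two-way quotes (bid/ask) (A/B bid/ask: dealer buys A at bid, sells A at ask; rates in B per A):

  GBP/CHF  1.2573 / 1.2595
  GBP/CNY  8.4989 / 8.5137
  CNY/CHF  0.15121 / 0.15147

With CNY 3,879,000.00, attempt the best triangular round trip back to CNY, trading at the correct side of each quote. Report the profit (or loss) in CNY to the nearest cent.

Best loop CNY → CHF → GBP → CNY:
CNY 3,879,000.00 × 0.15121 (sell CNY at bid) = CHF 586,543.59
CHF 586,543.59 ÷ 1.2595 (buy GBP at ask) = GBP 465,695.59
GBP 465,695.59 × 8.4989 (sell GBP at bid) = CNY 3,957,900.21

Net profit: CNY 78,900.21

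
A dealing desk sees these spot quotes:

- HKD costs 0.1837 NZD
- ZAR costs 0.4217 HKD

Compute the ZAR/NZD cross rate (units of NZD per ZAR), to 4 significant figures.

ZAR/NZD = 0.07747

1 ZAR × 0.4217 = 0.4217 HKD
0.4217 HKD × 0.1837 = 0.0774663 NZD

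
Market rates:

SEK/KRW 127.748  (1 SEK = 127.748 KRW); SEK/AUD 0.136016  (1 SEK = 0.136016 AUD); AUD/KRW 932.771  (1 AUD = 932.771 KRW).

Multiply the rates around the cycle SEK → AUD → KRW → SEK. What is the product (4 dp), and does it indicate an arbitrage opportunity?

Around SEK → AUD → KRW → SEK: 1 × 0.136016 × 932.771 ÷ 127.748 = 0.993141
Product < 1; profitable direction is SEK → KRW → AUD → SEK.

0.9931 (arbitrage exists)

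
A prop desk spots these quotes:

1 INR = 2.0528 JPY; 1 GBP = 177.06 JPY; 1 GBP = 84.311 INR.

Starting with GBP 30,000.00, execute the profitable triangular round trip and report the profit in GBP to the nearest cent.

Profit: GBP 690.99

Profitable loop is GBP → JPY → INR → GBP:
GBP 30,000.00 × 177.06 = JPY 5,311,800
JPY 5,311,800 ÷ 2.0528 = INR 2,587,587.69
INR 2,587,587.69 ÷ 84.311 = GBP 30,690.99
Profit = GBP 30,690.99 − GBP 30,000.00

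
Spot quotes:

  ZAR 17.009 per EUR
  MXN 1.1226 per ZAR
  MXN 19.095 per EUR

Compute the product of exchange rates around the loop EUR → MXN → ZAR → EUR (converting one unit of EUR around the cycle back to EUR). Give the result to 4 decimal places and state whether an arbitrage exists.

1.0000 (no arbitrage)

Around EUR → MXN → ZAR → EUR: 1 × 19.095 ÷ 1.1226 ÷ 17.009 = 1.000036
Product ≈ 1 (deviation 0.004%, within rounding noise).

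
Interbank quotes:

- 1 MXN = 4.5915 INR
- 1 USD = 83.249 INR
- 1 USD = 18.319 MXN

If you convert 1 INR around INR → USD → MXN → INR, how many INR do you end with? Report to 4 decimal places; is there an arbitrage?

Around INR → USD → MXN → INR: 1 ÷ 83.249 × 18.319 × 4.5915 = 1.010363
Product > 1; profitable direction is INR → USD → MXN → INR.

1.0104 (arbitrage exists)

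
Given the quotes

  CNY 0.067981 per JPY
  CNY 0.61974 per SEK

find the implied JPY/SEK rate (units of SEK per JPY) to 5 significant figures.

JPY/SEK = 0.10969

1 JPY × 0.067981 = 0.067981 CNY
0.067981 CNY ÷ 0.61974 = 0.109693 SEK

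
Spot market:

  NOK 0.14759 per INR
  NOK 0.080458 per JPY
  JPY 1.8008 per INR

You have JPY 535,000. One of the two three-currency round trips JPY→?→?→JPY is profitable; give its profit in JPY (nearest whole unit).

Profitable loop is JPY → INR → NOK → JPY:
JPY 535,000 ÷ 1.8008 = INR 297,090.18
INR 297,090.18 × 0.14759 = NOK 43,847.54
NOK 43,847.54 ÷ 0.080458 = JPY 544,974
Profit = JPY 544,974 − JPY 535,000

Profit: JPY 9,974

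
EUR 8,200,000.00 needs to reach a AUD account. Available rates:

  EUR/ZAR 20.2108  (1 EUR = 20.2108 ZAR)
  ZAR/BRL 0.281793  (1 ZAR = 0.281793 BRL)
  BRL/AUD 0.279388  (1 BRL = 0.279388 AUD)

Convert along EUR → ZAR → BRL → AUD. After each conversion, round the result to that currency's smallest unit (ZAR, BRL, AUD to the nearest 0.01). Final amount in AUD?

AUD 13,047,740.37

EUR 8,200,000.00 × 20.2108 = ZAR 165,728,560.00
ZAR 165,728,560.00 × 0.281793 = BRL 46,701,148.11
BRL 46,701,148.11 × 0.279388 = AUD 13,047,740.37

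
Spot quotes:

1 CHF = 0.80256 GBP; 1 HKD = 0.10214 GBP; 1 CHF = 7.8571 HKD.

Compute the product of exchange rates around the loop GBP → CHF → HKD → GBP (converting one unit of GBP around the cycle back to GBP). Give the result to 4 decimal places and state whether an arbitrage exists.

Around GBP → CHF → HKD → GBP: 1 ÷ 0.80256 × 7.8571 × 0.10214 = 0.999955
Product ≈ 1 (deviation 0.004%, within rounding noise).

1.0000 (no arbitrage)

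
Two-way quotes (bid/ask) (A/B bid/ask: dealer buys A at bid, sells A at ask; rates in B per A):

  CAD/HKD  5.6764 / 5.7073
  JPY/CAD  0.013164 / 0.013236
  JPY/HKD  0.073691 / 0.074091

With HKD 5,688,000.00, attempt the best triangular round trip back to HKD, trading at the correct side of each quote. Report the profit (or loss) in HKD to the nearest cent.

Best loop HKD → JPY → CAD → HKD:
HKD 5,688,000.00 ÷ 0.074091 (buy JPY at ask) = JPY 76,770,458
JPY 76,770,458 × 0.013164 (sell JPY at bid) = CAD 1,010,606.31
CAD 1,010,606.31 × 5.6764 (sell CAD at bid) = HKD 5,736,605.65

Net profit: HKD 48,605.65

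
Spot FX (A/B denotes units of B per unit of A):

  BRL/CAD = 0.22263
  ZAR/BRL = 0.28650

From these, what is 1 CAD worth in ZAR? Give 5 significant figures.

1 CAD ÷ 0.22263 = 4.49176 BRL
4.49176 BRL ÷ 0.28650 = 15.678 ZAR

CAD/ZAR = 15.678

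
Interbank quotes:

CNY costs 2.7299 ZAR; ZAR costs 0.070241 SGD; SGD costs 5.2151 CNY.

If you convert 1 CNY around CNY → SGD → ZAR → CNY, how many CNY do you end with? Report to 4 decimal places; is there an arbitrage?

1.0000 (no arbitrage)

Around CNY → SGD → ZAR → CNY: 1 ÷ 5.2151 ÷ 0.070241 ÷ 2.7299 = 1.000000
Product ≈ 1 (deviation 0.000%, within rounding noise).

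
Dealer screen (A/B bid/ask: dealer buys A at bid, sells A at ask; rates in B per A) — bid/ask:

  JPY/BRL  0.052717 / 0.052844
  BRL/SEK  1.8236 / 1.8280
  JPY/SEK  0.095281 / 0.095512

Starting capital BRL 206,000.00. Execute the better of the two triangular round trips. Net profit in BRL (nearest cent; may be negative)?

Best loop BRL → SEK → JPY → BRL:
BRL 206,000.00 × 1.8236 (sell BRL at bid) = SEK 375,661.60
SEK 375,661.60 ÷ 0.095512 (buy JPY at ask) = JPY 3,933,135
JPY 3,933,135 × 0.052717 (sell JPY at bid) = BRL 207,343.08

Net profit: BRL 1,343.08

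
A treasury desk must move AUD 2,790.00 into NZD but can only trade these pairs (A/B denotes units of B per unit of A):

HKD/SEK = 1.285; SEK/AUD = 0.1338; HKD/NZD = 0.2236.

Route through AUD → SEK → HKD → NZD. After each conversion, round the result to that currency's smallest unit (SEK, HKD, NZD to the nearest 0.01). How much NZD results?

AUD 2,790.00 ÷ 0.1338 = SEK 20,852.02
SEK 20,852.02 ÷ 1.285 = HKD 16,227.25
HKD 16,227.25 × 0.2236 = NZD 3,628.41

NZD 3,628.41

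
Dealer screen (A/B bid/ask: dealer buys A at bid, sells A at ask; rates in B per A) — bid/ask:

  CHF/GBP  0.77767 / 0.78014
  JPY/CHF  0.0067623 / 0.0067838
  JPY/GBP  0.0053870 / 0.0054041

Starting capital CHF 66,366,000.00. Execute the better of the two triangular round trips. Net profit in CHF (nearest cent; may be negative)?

Best loop CHF → JPY → GBP → CHF:
CHF 66,366,000.00 ÷ 0.0067838 (buy JPY at ask) = JPY 9,783,012,471
JPY 9,783,012,471 × 0.0053870 (sell JPY at bid) = GBP 52,701,088.18
GBP 52,701,088.18 ÷ 0.78014 (buy CHF at ask) = CHF 67,553,372.70

Net profit: CHF 1,187,372.70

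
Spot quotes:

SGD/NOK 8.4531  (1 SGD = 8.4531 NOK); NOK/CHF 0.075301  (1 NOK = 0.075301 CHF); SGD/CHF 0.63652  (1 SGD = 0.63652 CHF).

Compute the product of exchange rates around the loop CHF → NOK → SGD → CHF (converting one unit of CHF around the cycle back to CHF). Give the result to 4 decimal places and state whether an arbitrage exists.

Around CHF → NOK → SGD → CHF: 1 ÷ 0.075301 ÷ 8.4531 × 0.63652 = 0.999989
Product ≈ 1 (deviation 0.001%, within rounding noise).

1.0000 (no arbitrage)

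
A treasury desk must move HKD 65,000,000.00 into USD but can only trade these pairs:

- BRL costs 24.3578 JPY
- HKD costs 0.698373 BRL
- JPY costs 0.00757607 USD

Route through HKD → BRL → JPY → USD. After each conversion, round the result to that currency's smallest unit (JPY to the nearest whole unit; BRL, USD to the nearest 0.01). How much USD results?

USD 8,376,890.46

HKD 65,000,000.00 × 0.698373 = BRL 45,394,245.00
BRL 45,394,245.00 × 24.3578 = JPY 1,105,703,941
JPY 1,105,703,941 × 0.00757607 = USD 8,376,890.46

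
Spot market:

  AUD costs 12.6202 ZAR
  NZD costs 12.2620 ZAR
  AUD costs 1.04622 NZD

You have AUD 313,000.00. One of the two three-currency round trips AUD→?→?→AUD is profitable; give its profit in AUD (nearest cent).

Profitable loop is AUD → NZD → ZAR → AUD:
AUD 313,000.00 × 1.04622 = NZD 327,466.86
NZD 327,466.86 × 12.2620 = ZAR 4,015,398.64
ZAR 4,015,398.64 ÷ 12.6202 = AUD 318,172.35
Profit = AUD 318,172.35 − AUD 313,000.00

Profit: AUD 5,172.35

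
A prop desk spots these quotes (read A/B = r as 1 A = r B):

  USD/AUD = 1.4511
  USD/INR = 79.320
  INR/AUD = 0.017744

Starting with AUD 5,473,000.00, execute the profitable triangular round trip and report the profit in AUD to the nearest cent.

Profit: AUD 169,720.72

Profitable loop is AUD → INR → USD → AUD:
AUD 5,473,000.00 ÷ 0.017744 = INR 308,442,290.35
INR 308,442,290.35 ÷ 79.320 = USD 3,888,581.57
USD 3,888,581.57 × 1.4511 = AUD 5,642,720.72
Profit = AUD 5,642,720.72 − AUD 5,473,000.00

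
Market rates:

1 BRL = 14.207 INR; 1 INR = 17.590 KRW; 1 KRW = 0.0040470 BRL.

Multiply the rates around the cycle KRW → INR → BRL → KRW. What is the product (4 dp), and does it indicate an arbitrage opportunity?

Around KRW → INR → BRL → KRW: 1 ÷ 17.590 ÷ 14.207 ÷ 0.0040470 = 0.988778
Product < 1; profitable direction is KRW → BRL → INR → KRW.

0.9888 (arbitrage exists)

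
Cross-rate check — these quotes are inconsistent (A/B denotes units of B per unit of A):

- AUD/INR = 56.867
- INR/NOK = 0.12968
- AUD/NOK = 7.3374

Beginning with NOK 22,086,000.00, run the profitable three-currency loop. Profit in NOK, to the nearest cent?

Profit: NOK 111,710.96

Profitable loop is NOK → AUD → INR → NOK:
NOK 22,086,000.00 ÷ 7.3374 = AUD 3,010,058.06
AUD 3,010,058.06 × 56.867 = INR 171,172,971.62
INR 171,172,971.62 × 0.12968 = NOK 22,197,710.96
Profit = NOK 22,197,710.96 − NOK 22,086,000.00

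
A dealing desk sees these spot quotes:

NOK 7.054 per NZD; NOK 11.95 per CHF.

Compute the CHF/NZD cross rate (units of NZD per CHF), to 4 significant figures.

1 CHF × 11.95 = 11.95 NOK
11.95 NOK ÷ 7.054 = 1.69407 NZD

CHF/NZD = 1.694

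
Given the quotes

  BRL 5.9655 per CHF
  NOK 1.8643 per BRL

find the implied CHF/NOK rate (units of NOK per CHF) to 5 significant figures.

CHF/NOK = 11.121

1 CHF × 5.9655 = 5.9655 BRL
5.9655 BRL × 1.8643 = 11.1215 NOK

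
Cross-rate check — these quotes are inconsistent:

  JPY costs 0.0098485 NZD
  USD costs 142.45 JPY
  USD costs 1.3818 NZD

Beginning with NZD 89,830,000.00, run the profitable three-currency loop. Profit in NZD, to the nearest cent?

Profit: NZD 1,372,922.31

Profitable loop is NZD → USD → JPY → NZD:
NZD 89,830,000.00 ÷ 1.3818 = USD 65,009,408.02
USD 65,009,408.02 × 142.45 = JPY 9,260,590,172
JPY 9,260,590,172 × 0.0098485 = NZD 91,202,922.31
Profit = NZD 91,202,922.31 − NZD 89,830,000.00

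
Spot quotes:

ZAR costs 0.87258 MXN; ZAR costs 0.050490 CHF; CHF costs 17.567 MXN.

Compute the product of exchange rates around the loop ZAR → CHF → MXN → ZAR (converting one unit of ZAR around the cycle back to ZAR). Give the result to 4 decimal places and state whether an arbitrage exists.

1.0165 (arbitrage exists)

Around ZAR → CHF → MXN → ZAR: 1 × 0.050490 × 17.567 ÷ 0.87258 = 1.016477
Product > 1; profitable direction is ZAR → CHF → MXN → ZAR.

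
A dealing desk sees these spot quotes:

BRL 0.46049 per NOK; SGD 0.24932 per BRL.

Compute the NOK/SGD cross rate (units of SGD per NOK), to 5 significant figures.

1 NOK × 0.46049 = 0.46049 BRL
0.46049 BRL × 0.24932 = 0.114809 SGD

NOK/SGD = 0.11481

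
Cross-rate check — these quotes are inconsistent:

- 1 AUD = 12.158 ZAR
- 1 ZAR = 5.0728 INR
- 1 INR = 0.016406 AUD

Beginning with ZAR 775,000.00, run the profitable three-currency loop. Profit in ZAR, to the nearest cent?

Profit: ZAR 9,177.34

Profitable loop is ZAR → INR → AUD → ZAR:
ZAR 775,000.00 × 5.0728 = INR 3,931,420.00
INR 3,931,420.00 × 0.016406 = AUD 64,498.88
AUD 64,498.88 × 12.158 = ZAR 784,177.34
Profit = ZAR 784,177.34 − ZAR 775,000.00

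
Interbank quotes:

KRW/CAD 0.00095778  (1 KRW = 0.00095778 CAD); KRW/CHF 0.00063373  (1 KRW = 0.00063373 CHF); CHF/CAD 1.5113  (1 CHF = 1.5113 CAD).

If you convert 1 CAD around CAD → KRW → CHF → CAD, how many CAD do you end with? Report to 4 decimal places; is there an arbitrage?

Around CAD → KRW → CHF → CAD: 1 ÷ 0.00095778 × 0.00063373 × 1.5113 = 0.999975
Product ≈ 1 (deviation 0.002%, within rounding noise).

1.0000 (no arbitrage)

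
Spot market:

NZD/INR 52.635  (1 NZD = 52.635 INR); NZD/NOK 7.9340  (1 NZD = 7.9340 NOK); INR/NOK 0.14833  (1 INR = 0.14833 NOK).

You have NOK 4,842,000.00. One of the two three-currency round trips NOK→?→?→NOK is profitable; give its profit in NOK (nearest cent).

Profit: NOK 78,546.69

Profitable loop is NOK → INR → NZD → NOK:
NOK 4,842,000.00 ÷ 0.14833 = INR 32,643,430.19
INR 32,643,430.19 ÷ 52.635 = NZD 620,184.86
NZD 620,184.86 × 7.9340 = NOK 4,920,546.69
Profit = NOK 4,920,546.69 − NOK 4,842,000.00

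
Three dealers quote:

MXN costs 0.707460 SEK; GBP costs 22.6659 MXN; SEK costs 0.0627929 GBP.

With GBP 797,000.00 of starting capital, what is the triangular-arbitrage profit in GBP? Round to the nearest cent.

Profitable loop is GBP → MXN → SEK → GBP:
GBP 797,000.00 × 22.6659 = MXN 18,064,722.30
MXN 18,064,722.30 × 0.707460 = SEK 12,780,068.44
SEK 12,780,068.44 × 0.0627929 = GBP 802,497.56
Profit = GBP 802,497.56 − GBP 797,000.00

Profit: GBP 5,497.56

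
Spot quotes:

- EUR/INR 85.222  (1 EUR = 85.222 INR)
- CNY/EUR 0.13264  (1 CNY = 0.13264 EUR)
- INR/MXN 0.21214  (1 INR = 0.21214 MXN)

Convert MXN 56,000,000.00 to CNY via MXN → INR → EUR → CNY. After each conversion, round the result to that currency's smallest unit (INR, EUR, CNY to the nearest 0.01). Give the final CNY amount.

MXN 56,000,000.00 ÷ 0.21214 = INR 263,976,619.21
INR 263,976,619.21 ÷ 85.222 = EUR 3,097,517.30
EUR 3,097,517.30 ÷ 0.13264 = CNY 23,352,814.38

CNY 23,352,814.38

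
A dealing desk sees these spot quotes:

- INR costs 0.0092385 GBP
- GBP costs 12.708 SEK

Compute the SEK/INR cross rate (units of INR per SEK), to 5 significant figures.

1 SEK ÷ 12.708 = 0.0786906 GBP
0.0786906 GBP ÷ 0.0092385 = 8.51768 INR

SEK/INR = 8.5177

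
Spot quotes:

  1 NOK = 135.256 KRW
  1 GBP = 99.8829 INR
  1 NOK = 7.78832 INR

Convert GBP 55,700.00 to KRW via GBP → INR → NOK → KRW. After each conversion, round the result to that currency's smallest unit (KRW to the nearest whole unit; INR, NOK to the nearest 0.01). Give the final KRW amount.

KRW 96,618,233

GBP 55,700.00 × 99.8829 = INR 5,563,477.53
INR 5,563,477.53 ÷ 7.78832 = NOK 714,336.02
NOK 714,336.02 × 135.256 = KRW 96,618,233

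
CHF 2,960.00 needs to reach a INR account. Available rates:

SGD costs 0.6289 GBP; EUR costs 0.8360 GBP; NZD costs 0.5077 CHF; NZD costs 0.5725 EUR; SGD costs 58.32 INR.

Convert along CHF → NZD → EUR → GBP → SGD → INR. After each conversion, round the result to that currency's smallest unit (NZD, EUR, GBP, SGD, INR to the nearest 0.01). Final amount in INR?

INR 258,762.92

CHF 2,960.00 ÷ 0.5077 = NZD 5,830.21
NZD 5,830.21 × 0.5725 = EUR 3,337.80
EUR 3,337.80 × 0.8360 = GBP 2,790.40
GBP 2,790.40 ÷ 0.6289 = SGD 4,436.95
SGD 4,436.95 × 58.32 = INR 258,762.92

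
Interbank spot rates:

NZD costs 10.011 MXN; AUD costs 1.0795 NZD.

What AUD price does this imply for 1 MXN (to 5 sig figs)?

1 MXN ÷ 10.011 = 0.0998901 NZD
0.0998901 NZD ÷ 1.0795 = 0.0925337 AUD

MXN/AUD = 0.092534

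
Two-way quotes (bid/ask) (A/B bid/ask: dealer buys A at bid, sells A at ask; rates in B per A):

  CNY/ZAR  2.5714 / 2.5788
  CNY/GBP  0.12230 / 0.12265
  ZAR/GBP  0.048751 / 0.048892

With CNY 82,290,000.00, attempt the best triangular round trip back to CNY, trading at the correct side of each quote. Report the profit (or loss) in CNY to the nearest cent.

Net profit: CNY 1,817,103.69

Best loop CNY → ZAR → GBP → CNY:
CNY 82,290,000.00 × 2.5714 (sell CNY at bid) = ZAR 211,600,506.00
ZAR 211,600,506.00 × 0.048751 (sell ZAR at bid) = GBP 10,315,736.27
GBP 10,315,736.27 ÷ 0.12265 (buy CNY at ask) = CNY 84,107,103.69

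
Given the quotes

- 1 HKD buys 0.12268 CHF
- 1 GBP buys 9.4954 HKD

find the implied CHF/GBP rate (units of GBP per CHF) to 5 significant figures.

1 CHF ÷ 0.12268 = 8.15129 HKD
8.15129 HKD ÷ 9.4954 = 0.858446 GBP

CHF/GBP = 0.85845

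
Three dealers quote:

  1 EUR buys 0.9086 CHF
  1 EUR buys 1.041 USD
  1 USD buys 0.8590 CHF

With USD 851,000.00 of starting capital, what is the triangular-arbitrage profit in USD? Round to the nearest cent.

Profit: USD 13,685.94

Profitable loop is USD → EUR → CHF → USD:
USD 851,000.00 ÷ 1.041 = EUR 817,483.19
EUR 817,483.19 × 0.9086 = CHF 742,765.23
CHF 742,765.23 ÷ 0.8590 = USD 864,685.94
Profit = USD 864,685.94 − USD 851,000.00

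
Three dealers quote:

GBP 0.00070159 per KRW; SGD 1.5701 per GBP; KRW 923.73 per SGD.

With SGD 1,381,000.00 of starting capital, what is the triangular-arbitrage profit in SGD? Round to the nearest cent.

Profit: SGD 24,236.53

Profitable loop is SGD → KRW → GBP → SGD:
SGD 1,381,000.00 × 923.73 = KRW 1,275,671,130
KRW 1,275,671,130 × 0.00070159 = GBP 894,998.11
GBP 894,998.11 × 1.5701 = SGD 1,405,236.53
Profit = SGD 1,405,236.53 − SGD 1,381,000.00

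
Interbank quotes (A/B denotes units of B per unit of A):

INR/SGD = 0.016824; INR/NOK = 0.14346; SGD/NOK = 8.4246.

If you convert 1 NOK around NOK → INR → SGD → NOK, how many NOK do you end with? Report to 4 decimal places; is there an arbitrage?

Around NOK → INR → SGD → NOK: 1 ÷ 0.14346 × 0.016824 × 8.4246 = 0.987979
Product < 1; profitable direction is NOK → SGD → INR → NOK.

0.9880 (arbitrage exists)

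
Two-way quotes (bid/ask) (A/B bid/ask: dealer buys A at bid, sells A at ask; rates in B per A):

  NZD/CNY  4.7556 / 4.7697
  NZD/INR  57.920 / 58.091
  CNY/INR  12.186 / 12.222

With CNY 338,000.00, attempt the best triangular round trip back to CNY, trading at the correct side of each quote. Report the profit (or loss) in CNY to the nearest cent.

Best loop CNY → INR → NZD → CNY:
CNY 338,000.00 × 12.186 (sell CNY at bid) = INR 4,118,868.00
INR 4,118,868.00 ÷ 58.091 (buy NZD at ask) = NZD 70,903.72
NZD 70,903.72 × 4.7556 (sell NZD at bid) = CNY 337,189.73

Net result: CNY -810.27 (no profitable arbitrage after spreads)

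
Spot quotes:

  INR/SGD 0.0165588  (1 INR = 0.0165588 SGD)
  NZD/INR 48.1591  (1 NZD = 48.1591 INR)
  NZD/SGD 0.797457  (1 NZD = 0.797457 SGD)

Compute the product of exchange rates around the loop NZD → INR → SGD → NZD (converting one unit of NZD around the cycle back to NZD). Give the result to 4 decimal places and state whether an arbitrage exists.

Around NZD → INR → SGD → NZD: 1 × 48.1591 × 0.0165588 ÷ 0.797457 = 1.000000
Product ≈ 1 (deviation 0.000%, within rounding noise).

1.0000 (no arbitrage)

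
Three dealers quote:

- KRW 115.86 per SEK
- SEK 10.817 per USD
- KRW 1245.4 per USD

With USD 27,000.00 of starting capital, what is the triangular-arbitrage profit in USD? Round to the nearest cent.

Profit: USD 170.35

Profitable loop is USD → SEK → KRW → USD:
USD 27,000.00 × 10.817 = SEK 292,059.00
SEK 292,059.00 × 115.86 = KRW 33,837,956
KRW 33,837,956 ÷ 1245.4 = USD 27,170.35
Profit = USD 27,170.35 − USD 27,000.00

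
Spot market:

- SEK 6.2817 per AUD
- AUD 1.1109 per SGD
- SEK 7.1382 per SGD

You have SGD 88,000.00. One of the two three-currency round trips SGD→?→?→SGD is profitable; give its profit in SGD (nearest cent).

Profit: SGD 2,015.90

Profitable loop is SGD → SEK → AUD → SGD:
SGD 88,000.00 × 7.1382 = SEK 628,161.60
SEK 628,161.60 ÷ 6.2817 = AUD 99,998.66
AUD 99,998.66 ÷ 1.1109 = SGD 90,015.90
Profit = SGD 90,015.90 − SGD 88,000.00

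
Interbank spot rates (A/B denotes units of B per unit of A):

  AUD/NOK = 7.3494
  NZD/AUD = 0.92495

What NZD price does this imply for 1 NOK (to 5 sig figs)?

NOK/NZD = 0.14711

1 NOK ÷ 7.3494 = 0.136066 AUD
0.136066 AUD ÷ 0.92495 = 0.147106 NZD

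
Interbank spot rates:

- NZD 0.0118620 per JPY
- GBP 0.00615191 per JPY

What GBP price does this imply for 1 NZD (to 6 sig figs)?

NZD/GBP = 0.518623

1 NZD ÷ 0.0118620 = 84.3028 JPY
84.3028 JPY × 0.00615191 = 0.518623 GBP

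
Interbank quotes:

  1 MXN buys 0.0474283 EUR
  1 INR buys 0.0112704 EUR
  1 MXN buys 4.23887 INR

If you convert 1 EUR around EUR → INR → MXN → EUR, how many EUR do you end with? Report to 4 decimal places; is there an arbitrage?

Around EUR → INR → MXN → EUR: 1 ÷ 0.0112704 ÷ 4.23887 × 0.0474283 = 0.992769
Product < 1; profitable direction is EUR → MXN → INR → EUR.

0.9928 (arbitrage exists)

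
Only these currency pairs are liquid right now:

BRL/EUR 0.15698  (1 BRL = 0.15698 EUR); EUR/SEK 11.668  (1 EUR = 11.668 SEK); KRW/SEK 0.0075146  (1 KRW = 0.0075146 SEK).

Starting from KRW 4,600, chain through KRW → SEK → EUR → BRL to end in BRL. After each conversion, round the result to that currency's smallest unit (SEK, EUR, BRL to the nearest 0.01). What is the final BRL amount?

BRL 18.86

KRW 4,600 × 0.0075146 = SEK 34.57
SEK 34.57 ÷ 11.668 = EUR 2.96
EUR 2.96 ÷ 0.15698 = BRL 18.86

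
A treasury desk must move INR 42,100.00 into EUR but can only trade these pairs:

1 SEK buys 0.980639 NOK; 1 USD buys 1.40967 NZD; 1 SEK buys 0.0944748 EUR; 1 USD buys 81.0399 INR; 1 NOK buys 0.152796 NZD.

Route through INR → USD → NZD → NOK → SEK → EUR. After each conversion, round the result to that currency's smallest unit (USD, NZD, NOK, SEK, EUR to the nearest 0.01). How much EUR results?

INR 42,100.00 ÷ 81.0399 = USD 519.50
USD 519.50 × 1.40967 = NZD 732.32
NZD 732.32 ÷ 0.152796 = NOK 4,792.80
NOK 4,792.80 ÷ 0.980639 = SEK 4,887.43
SEK 4,887.43 × 0.0944748 = EUR 461.74

EUR 461.74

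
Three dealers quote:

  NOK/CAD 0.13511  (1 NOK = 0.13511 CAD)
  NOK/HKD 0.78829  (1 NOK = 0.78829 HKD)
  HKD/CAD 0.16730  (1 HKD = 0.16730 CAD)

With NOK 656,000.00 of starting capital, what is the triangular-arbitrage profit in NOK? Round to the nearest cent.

Profitable loop is NOK → CAD → HKD → NOK:
NOK 656,000.00 × 0.13511 = CAD 88,632.16
CAD 88,632.16 ÷ 0.16730 = HKD 529,779.80
HKD 529,779.80 ÷ 0.78829 = NOK 672,062.05
Profit = NOK 672,062.05 − NOK 656,000.00

Profit: NOK 16,062.05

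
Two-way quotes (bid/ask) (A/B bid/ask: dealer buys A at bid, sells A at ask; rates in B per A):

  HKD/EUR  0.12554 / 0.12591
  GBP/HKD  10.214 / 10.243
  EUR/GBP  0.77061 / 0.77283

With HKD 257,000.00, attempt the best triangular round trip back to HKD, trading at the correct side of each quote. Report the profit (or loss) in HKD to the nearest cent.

Best loop HKD → GBP → EUR → HKD:
HKD 257,000.00 ÷ 10.243 (buy GBP at ask) = GBP 25,090.31
GBP 25,090.31 ÷ 0.77283 (buy EUR at ask) = EUR 32,465.49
EUR 32,465.49 ÷ 0.12591 (buy HKD at ask) = HKD 257,846.80

Net profit: HKD 846.80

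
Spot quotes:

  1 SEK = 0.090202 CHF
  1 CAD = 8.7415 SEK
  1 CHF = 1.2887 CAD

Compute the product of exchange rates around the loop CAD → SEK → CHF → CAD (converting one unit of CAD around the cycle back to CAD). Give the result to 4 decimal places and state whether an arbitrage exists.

1.0161 (arbitrage exists)

Around CAD → SEK → CHF → CAD: 1 × 8.7415 × 0.090202 × 1.2887 = 1.016141
Product > 1; profitable direction is CAD → SEK → CHF → CAD.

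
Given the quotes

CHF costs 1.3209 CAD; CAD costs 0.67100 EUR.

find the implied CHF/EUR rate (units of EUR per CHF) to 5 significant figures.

CHF/EUR = 0.88632

1 CHF × 1.3209 = 1.3209 CAD
1.3209 CAD × 0.67100 = 0.886324 EUR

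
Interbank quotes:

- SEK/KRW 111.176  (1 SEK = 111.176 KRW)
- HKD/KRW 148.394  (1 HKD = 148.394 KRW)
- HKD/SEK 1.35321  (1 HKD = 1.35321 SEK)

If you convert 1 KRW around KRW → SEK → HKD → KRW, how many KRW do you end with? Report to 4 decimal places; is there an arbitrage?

Around KRW → SEK → HKD → KRW: 1 ÷ 111.176 ÷ 1.35321 × 148.394 = 0.986371
Product < 1; profitable direction is KRW → HKD → SEK → KRW.

0.9864 (arbitrage exists)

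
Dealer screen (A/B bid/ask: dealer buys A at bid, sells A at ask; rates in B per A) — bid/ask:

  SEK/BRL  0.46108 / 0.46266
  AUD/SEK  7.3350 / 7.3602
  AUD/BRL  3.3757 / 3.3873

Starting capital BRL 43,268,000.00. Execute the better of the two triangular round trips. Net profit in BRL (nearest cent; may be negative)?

Net result: BRL -67,421.59 (no profitable arbitrage after spreads)

Best loop BRL → AUD → SEK → BRL:
BRL 43,268,000.00 ÷ 3.3873 (buy AUD at ask) = AUD 12,773,595.49
AUD 12,773,595.49 × 7.3350 (sell AUD at bid) = SEK 93,694,322.91
SEK 93,694,322.91 × 0.46108 (sell SEK at bid) = BRL 43,200,578.41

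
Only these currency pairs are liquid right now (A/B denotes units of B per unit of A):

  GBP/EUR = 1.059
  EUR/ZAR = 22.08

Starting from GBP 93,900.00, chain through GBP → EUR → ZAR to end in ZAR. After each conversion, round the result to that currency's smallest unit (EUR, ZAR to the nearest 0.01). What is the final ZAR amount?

ZAR 2,195,637.41

GBP 93,900.00 × 1.059 = EUR 99,440.10
EUR 99,440.10 × 22.08 = ZAR 2,195,637.41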